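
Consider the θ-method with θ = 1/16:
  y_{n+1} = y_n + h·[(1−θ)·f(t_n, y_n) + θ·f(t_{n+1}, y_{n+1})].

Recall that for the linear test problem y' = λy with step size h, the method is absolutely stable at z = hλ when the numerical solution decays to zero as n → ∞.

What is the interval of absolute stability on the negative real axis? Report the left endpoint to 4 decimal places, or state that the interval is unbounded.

With y'=λy (z=hλ):
  y_{n+1} = y_n + z·[15/16·y_n + 1/16·y_{n+1}] ⇒ (1 − 1/16z)y_{n+1} = (1 + 15/16z)y_n
  ⇒ R(z) = (1 + 15/16z)/(1 − 1/16z).

Boundary: |R(x)|=1, x<0.
x=-1.43: |R|=0.3127
R=−1: 1+15/16x = −1+1/16x ⇒ -7/8x=2 ⇒ x=2/(-7/8)=-2.2857
Confirm numerically:
  x=-2.216: |R|=0.94642 <1
  x=-2.209: |R|=0.94102 <1
  x=-1.865: |R|=0.67031 <1
  x=-2.659: |R|=1.28008 >1
  x=-2.615: |R|=1.24765 >1
So |R|<1 on (-2.2857, 0).

(-2.2857, 0).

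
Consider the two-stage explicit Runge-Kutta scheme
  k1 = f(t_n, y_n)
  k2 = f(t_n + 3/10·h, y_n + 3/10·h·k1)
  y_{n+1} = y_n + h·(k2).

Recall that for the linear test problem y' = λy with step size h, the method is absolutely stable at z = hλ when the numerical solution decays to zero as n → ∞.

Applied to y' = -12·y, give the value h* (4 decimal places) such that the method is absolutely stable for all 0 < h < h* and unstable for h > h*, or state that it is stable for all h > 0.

Set f=λy, z=hλ:
  k1=λy_n ⇒ h·k1=z·y_n;  k2=λ(1+3/10z)y_n ⇒ h·k2=z(1+3/10z)y_n
  y_{n+1}/y_n = 1 + z(1+3/10z) = 1 + z + 3/10z²
  ⇒ R(z) = 1 + z + 3/10z².

Find x<0 with |R(x)|<1.
x=-1.18: |R|=0.2377
R=1: x+3/10x²=0 ⇒ x=−10/3=-3.3333; min R=1−1/(4·3/10)=0.1667>−1
Confirm numerically:
  x=-2.923: |R|=0.64018 <1
  x=-2.918: |R|=0.63642 <1
  x=-2.528: |R|=0.38924 <1
  x=-1.650: |R|=0.16675 <1
  x=-3.849: |R|=1.59544 >1
  x=-3.558: |R|=1.23981 >1
  x=-3.391: |R|=1.05866 >1
So |R|<1 on (-3.3333, 0).

(-3.3333,0); λ=-12 ⇒ h* = (10/3)/12 = 0.2778.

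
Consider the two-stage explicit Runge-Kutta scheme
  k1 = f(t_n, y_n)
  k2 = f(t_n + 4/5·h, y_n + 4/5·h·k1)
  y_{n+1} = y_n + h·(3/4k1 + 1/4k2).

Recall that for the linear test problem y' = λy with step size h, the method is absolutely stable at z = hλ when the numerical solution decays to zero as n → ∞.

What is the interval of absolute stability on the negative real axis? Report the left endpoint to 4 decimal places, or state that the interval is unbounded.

With y'=λy (z=hλ):
  k1=λy_n ⇒ h·k1=z·y_n;  k2=λ(1+4/5z)y_n ⇒ h·k2=z(1+4/5z)y_n
  y_{n+1}/y_n = 1 + 3/4z + 1/4z(1+4/5z) = 1 + z + 1/5z²
  R(z) = 1 + z + 1/5z².

Find x<0 with |R(x)|<1.
x=-0.41: |R|=0.6236
R=1: x+1/5x²=0 ⇒ x=−5=-5.0000; min R=1−1/(4·1/5)=-0.2500>−1
Confirm numerically:
  x=-3.615: |R|=0.00135 <1
  x=-2.926: |R|=0.21370 <1
  x=-2.456: |R|=0.24961 <1
  x=-5.343: |R|=1.36653 >1
  x=-5.232: |R|=1.24276 >1
  x=-5.089: |R|=1.09058 >1
Stable set (-5.0000, 0).

z∈(-5.0000,0).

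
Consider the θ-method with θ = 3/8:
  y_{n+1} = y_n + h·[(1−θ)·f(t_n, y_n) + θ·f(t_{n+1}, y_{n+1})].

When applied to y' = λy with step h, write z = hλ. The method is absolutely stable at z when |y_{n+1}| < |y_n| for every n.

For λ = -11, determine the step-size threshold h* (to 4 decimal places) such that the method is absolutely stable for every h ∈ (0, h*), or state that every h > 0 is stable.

(-8.0000,0); λ=-11 ⇒ h* = (8)/11 = 0.7273.

Set f=λy, z=hλ:
  y_{n+1} = y_n + z·[5/8·y_n + 3/8·y_{n+1}] ⇒ (1 − 3/8z)y_{n+1} = (1 + 5/8z)y_n
  so R(z) = (1 + 5/8z)/(1 − 3/8z).

Find x<0 with |R(x)|<1.
x=-0.89: |R|=0.3327
R=−1: 1+5/8x = −1+3/8x ⇒ -1/4x=2 ⇒ x=2/(-1/4)=-8.0000
Confirm numerically:
  x=-5.787: |R|=0.82548 <1
  x=-5.353: |R|=0.77996 <1
  x=-4.754: |R|=0.70838 <1
  x=-8.230: |R|=1.01407 >1
  x=-8.121: |R|=1.00748 >1
Interval (-8.0000, 0).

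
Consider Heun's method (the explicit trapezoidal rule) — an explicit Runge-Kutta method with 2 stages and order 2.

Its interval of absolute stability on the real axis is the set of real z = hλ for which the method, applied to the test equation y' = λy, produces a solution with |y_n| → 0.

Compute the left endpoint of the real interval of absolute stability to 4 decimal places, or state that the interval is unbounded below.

left endpoint -2.0000.

With y'=λy (z=hλ):
  order 2, 2-stage ⇒ R(z)=1+z+z^2/2
  (e.g. R(-0.57)=0.59245, |R|=0.59245)

Find x<0 with |R(x)|<1.
x=-0.57: |R|=0.5924
|R(-1.48)|=0.6152 |R(-1.2)|=0.5200 |R(-0.84)|=0.5128
Bisect:
  x_lo=-2.3245 |R|=1.3771  x_hi=-0.3582 |R|=0.7059
  mid=-1.34137 |R|=0.55827 →hi
  mid=-1.83293 |R|=0.84689 →hi
  mid=-2.07871 |R|=1.08181 →lo
  mid=-1.95582 |R|=0.95680 →hi
  mid=-2.01726 |R|=1.01741 →lo
  mid=-1.98654 |R|=0.98663 →hi
  mid=-2.00190 |R|=1.00191 →lo
  mid=-1.99422 |R|=0.99424 →hi
  mid=-1.99806 |R|=0.99806 →hi
  mid=-1.99998 |R|=0.99998 →hi
  ...
  [-2.00010,-1.99998] ⇒ x*=-2.0000
So |R|<1 on (-2.0000, 0).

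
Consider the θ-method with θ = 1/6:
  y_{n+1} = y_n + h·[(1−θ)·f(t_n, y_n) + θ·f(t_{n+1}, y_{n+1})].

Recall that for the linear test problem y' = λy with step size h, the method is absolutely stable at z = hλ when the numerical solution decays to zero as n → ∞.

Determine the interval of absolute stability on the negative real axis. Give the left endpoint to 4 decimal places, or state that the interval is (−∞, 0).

z∈(-3.0000,0).

Set f=λy, z=hλ:
  y_{n+1} = y_n + z·[5/6·y_n + 1/6·y_{n+1}] ⇒ (1 − 1/6z)y_{n+1} = (1 + 5/6z)y_n
  so R(z) = (1 + 5/6z)/(1 − 1/6z).

Boundary: |R(x)|=1, x<0.
x=-0.96: |R|=0.1724
R=−1: 1+5/6x = −1+1/6x ⇒ -2/3x=2 ⇒ x=2/(-2/3)=-3.0000
Confirm numerically:
  x=-2.792: |R|=0.90537 <1
  x=-2.189: |R|=0.60386 <1
  x=-1.631: |R|=0.28240 <1
  x=-3.532: |R|=1.22325 >1
  x=-3.461: |R|=1.19491 >1
  x=-3.105: |R|=1.04613 >1
Stable set (-3.0000, 0).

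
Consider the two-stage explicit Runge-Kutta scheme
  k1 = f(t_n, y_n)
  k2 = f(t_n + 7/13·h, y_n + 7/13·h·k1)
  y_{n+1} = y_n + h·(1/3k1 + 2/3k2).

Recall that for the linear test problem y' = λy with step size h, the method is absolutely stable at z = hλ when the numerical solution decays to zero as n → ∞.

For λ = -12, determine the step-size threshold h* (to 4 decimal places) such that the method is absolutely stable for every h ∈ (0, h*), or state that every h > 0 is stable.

(-2.7857,0); λ=-12 ⇒ h* = (39/14)/12 = 0.2321.

Set f=λy, z=hλ:
  k1=λy_n ⇒ h·k1=z·y_n;  k2=λ(1+7/13z)y_n ⇒ h·k2=z(1+7/13z)y_n
  y_{n+1}/y_n = 1 + 1/3z + 2/3z(1+7/13z) = 1 + z + 14/39z²
  so R(z) = 1 + z + 14/39z².

Find x<0 with |R(x)|<1.
x=-1.68: |R|=0.3332
R=1: x+14/39x²=0 ⇒ x=−39/14=-2.7857; min R=1−1/(4·14/39)=0.3036>−1
Confirm numerically:
  x=-2.225: |R|=0.55215 <1
  x=-1.916: |R|=0.40181 <1
  x=-1.275: |R|=0.30856 <1
  x=-1.130: |R|=0.32837 <1
  x=-3.290: |R|=1.59557 >1
  x=-2.945: |R|=1.16839 >1
Stable set (-2.7857, 0).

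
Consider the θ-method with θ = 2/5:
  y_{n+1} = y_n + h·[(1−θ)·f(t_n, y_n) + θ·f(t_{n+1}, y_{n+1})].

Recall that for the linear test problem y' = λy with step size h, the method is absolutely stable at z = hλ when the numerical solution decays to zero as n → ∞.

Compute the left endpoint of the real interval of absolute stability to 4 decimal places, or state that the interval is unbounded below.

Set f=λy, z=hλ:
  y_{n+1} = y_n + z·[3/5·y_n + 2/5·y_{n+1}] ⇒ (1 − 2/5z)y_{n+1} = (1 + 3/5z)y_n
  R(z) = (1 + 3/5z)/(1 − 2/5z).

Boundary: |R(x)|=1, x<0.
x=-1.7: |R|=0.0119
R=−1: 1+3/5x = −1+2/5x ⇒ -1/5x=2 ⇒ x=2/(-1/5)=-10.0000
Confirm numerically:
  x=-9.973: |R|=0.99892 <1
  x=-9.255: |R|=0.96831 <1
  x=-6.013: |R|=0.76583 <1
  x=-4.052: |R|=0.54609 <1
  x=-10.502: |R|=1.01930 >1
  x=-10.466: |R|=1.01797 >1
  x=-10.106: |R|=1.00420 >1
So |R|<1 on (-10.0000, 0).

z* = -10.0000.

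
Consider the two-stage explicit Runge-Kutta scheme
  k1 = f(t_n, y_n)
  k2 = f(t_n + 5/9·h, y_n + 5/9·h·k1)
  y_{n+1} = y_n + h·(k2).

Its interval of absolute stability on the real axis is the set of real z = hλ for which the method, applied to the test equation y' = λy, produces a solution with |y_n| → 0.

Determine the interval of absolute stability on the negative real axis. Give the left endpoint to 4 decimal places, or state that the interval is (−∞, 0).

On y'=λy, z=hλ:
  k1=λy_n ⇒ h·k1=z·y_n;  k2=λ(1+5/9z)y_n ⇒ h·k2=z(1+5/9z)y_n
  y_{n+1}/y_n = 1 + z(1+5/9z) = 1 + z + 5/9z²
  ⇒ R(z) = 1 + z + 5/9z².

Boundary: |R(x)|=1, x<0.
x=-1.02: |R|=0.5580
R=1: x+5/9x²=0 ⇒ x=−9/5=-1.8000; min R=1−1/(4·5/9)=0.5500>−1
Confirm numerically:
  x=-1.313: |R|=0.64476 <1
  x=-0.882: |R|=0.55018 <1
  x=-0.856: |R|=0.55108 <1
  x=-2.055: |R|=1.29113 >1
  x=-1.861: |R|=1.06307 >1
Interval (-1.8000, 0).

(-1.8000, 0).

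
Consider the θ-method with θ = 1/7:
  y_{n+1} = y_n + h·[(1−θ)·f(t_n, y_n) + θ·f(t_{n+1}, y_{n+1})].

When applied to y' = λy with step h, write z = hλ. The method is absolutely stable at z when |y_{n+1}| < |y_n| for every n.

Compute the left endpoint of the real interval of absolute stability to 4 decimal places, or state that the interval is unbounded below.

On y'=λy, z=hλ:
  y_{n+1} = y_n + z·[6/7·y_n + 1/7·y_{n+1}] ⇒ (1 − 1/7z)y_{n+1} = (1 + 6/7z)y_n
  so R(z) = (1 + 6/7z)/(1 − 1/7z).

Boundary: |R(x)|=1, x<0.
x=-1.13: |R|=0.0271
R=−1: 1+6/7x = −1+1/7x ⇒ -5/7x=2 ⇒ x=2/(-5/7)=-2.8000
Confirm numerically:
  x=-1.511: |R|=0.24274 <1
  x=-1.501: |R|=0.23597 <1
  x=-1.213: |R|=0.03385 <1
  x=-3.224: |R|=1.20736 >1
  x=-2.879: |R|=1.03998 >1
Interval (-2.8000, 0).

z* = -2.8000.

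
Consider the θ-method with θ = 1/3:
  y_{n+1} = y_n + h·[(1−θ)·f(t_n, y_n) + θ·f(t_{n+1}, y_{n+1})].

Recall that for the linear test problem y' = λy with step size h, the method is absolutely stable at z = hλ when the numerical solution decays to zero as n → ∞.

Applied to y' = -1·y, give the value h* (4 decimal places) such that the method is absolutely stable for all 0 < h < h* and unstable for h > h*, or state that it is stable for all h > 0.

On y'=λy, z=hλ:
  y_{n+1} = y_n + z·[2/3·y_n + 1/3·y_{n+1}] ⇒ (1 − 1/3z)y_{n+1} = (1 + 2/3z)y_n
  so R(z) = (1 + 2/3z)/(1 − 1/3z).

Boundary: |R(x)|=1, x<0.
x=-1.16: |R|=0.1635
R=−1: 1+2/3x = −1+1/3x ⇒ -1/3x=2 ⇒ x=2/(-1/3)=-6.0000
Confirm numerically:
  x=-5.368: |R|=0.92447 <1
  x=-4.679: |R|=0.82797 <1
  x=-3.797: |R|=0.67589 <1
  x=-6.508: |R|=1.05343 >1
  x=-6.497: |R|=1.05233 >1
  x=-6.136: |R|=1.01489 >1
Interval (-6.0000, 0).

(-6.0000,0); λ=-1 ⇒ h* = (6)/1 = 6.0000.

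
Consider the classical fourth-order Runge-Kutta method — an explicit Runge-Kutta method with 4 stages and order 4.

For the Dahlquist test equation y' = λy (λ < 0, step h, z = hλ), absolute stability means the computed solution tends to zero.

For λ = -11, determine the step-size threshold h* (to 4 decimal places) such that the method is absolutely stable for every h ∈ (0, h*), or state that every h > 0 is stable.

Set f=λy, z=hλ:
  order 4, 4-stage ⇒ R(z)=1+z+z^2/2+z^3/6+z^4/24
  (e.g. R(-0.91)=0.40703, |R|=0.40703)

Boundary: |R(x)|=1, x<0.
x=-0.91: |R|=0.4070
|R(-2.15)|=0.3952 |R(-1.75)|=0.2788 |R(-0.97)|=0.3852
Bisect:
  x_lo=-3.4636 |R|=2.6059  x_hi=-0.0524 |R|=0.9489
  mid=-1.75800 |R|=0.27973 →hi
  mid=-2.61078 |R|=0.76723 →hi
  mid=-3.03718 |R|=1.45110 →lo
  mid=-2.82398 |R|=1.05991 →lo
  mid=-2.71738 |R|=0.90235 →hi
  mid=-2.77068 |R|=0.97819 →hi
  mid=-2.79733 |R|=1.01830 →lo
  mid=-2.78401 |R|=0.99806 →hi
  ...
  [-2.78546,-2.78526] ⇒ x*=-2.7853
Interval (-2.7853, 0).

(-2.7853,0); λ=-11 ⇒ h* = 0.2532.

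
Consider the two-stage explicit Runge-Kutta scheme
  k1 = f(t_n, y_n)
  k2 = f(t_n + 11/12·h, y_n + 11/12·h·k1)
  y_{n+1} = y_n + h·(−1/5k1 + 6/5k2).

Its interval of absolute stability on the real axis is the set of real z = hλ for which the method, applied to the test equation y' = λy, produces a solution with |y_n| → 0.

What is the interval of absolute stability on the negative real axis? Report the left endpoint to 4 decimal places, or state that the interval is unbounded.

z∈(-0.9091,0).

On y'=λy, z=hλ:
  k1=λy_n ⇒ h·k1=z·y_n;  k2=λ(1+11/12z)y_n ⇒ h·k2=z(1+11/12z)y_n
  y_{n+1}/y_n = 1 − 1/5z + 6/5z(1+11/12z) = 1 + z + 11/10z²
  so R(z) = 1 + z + 11/10z².

Boundary: |R(x)|=1, x<0.
x=-0.41: |R|=0.7749
R=1: x+11/10x²=0 ⇒ x=−10/11=-0.9091; min R=1−1/(4·11/10)=0.7727>−1
Confirm numerically:
  x=-0.657: |R|=0.81781 <1
  x=-0.533: |R|=0.77950 <1
  x=-0.512: |R|=0.77636 <1
  x=-1.228: |R|=1.43078 >1
  x=-1.120: |R|=1.25984 >1
So |R|<1 on (-0.9091, 0).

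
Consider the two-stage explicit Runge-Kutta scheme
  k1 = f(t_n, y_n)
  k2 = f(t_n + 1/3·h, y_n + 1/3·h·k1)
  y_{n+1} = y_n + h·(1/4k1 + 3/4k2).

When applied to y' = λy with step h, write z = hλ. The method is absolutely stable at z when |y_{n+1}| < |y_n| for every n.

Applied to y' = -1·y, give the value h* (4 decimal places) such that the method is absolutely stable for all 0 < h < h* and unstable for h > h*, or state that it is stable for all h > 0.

Test eqn y'=λy, z=hλ:
  k1=λy_n ⇒ h·k1=z·y_n;  k2=λ(1+1/3z)y_n ⇒ h·k2=z(1+1/3z)y_n
  y_{n+1}/y_n = 1 + 1/4z + 3/4z(1+1/3z) = 1 + z + 1/4z²
  so R(z) = 1 + z + 1/4z².

Boundary: |R(x)|=1, x<0.
x=-0.4: |R|=0.6400
R=1: x+1/4x²=0 ⇒ x=−4=-4.0000; min R=1−1/(4·1/4)=0.0000>−1
Confirm numerically:
  x=-3.035: |R|=0.26781 <1
  x=-2.648: |R|=0.10498 <1
  x=-2.376: |R|=0.03534 <1
  x=-4.504: |R|=1.56750 >1
  x=-4.081: |R|=1.08264 >1
Interval (-4.0000, 0).

(-4.0000,0); λ=-1 ⇒ h* = (4)/1 = 4.0000.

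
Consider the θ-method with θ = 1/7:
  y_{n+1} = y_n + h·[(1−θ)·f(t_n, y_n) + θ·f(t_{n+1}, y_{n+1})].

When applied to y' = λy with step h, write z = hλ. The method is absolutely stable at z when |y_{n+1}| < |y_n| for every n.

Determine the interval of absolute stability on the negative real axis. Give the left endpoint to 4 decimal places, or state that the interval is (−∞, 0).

With y'=λy (z=hλ):
  y_{n+1} = y_n + z·[6/7·y_n + 1/7·y_{n+1}] ⇒ (1 − 1/7z)y_{n+1} = (1 + 6/7z)y_n
  so R(z) = (1 + 6/7z)/(1 − 1/7z).

Find x<0 with |R(x)|<1.
x=-1.46: |R|=0.2080
R=−1: 1+6/7x = −1+1/7x ⇒ -5/7x=2 ⇒ x=2/(-5/7)=-2.8000
Confirm numerically:
  x=-2.168: |R|=0.65532 <1
  x=-2.164: |R|=0.65299 <1
  x=-2.149: |R|=0.64422 <1
  x=-3.233: |R|=1.21157 >1
  x=-2.948: |R|=1.07439 >1
So |R|<1 on (-2.8000, 0).

(-2.8000, 0).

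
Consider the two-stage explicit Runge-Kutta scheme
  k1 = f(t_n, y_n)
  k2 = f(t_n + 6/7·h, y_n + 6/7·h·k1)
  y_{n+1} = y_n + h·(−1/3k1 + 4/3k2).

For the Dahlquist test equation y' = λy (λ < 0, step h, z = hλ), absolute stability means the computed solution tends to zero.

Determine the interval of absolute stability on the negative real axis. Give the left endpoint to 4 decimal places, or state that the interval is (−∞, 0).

z∈(-0.8750,0).

With y'=λy (z=hλ):
  k1=λy_n ⇒ h·k1=z·y_n;  k2=λ(1+6/7z)y_n ⇒ h·k2=z(1+6/7z)y_n
  y_{n+1}/y_n = 1 − 1/3z + 4/3z(1+6/7z) = 1 + z + 8/7z²
  ⇒ R(z) = 1 + z + 8/7z².

Need |R(x)|<1, x<0.
x=-0.51: |R|=0.7873
R=1: x+8/7x²=0 ⇒ x=−7/8=-0.8750; min R=1−1/(4·8/7)=0.7812>−1
Confirm numerically:
  x=-0.821: |R|=0.94933 <1
  x=-0.603: |R|=0.81255 <1
  x=-0.435: |R|=0.78126 <1
  x=-0.410: |R|=0.78211 <1
  x=-1.242: |R|=1.52093 >1
  x=-0.898: |R|=1.02360 >1
Interval (-0.8750, 0).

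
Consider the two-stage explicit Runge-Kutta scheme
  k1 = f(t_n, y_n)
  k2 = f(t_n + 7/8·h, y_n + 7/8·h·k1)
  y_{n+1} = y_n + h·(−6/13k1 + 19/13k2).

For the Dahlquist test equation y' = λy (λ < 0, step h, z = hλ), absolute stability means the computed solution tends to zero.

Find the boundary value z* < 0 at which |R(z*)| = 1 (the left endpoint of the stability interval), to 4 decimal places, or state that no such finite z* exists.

left endpoint -0.7820.

With y'=λy (z=hλ):
  k1=λy_n ⇒ h·k1=z·y_n;  k2=λ(1+7/8z)y_n ⇒ h·k2=z(1+7/8z)y_n
  y_{n+1}/y_n = 1 − 6/13z + 19/13z(1+7/8z) = 1 + z + 133/104z²
  so R(z) = 1 + z + 133/104z².

Solve |R(x)|<1 on ℝ⁻.
x=-0.46: |R|=0.8106
R=1: x+133/104x²=0 ⇒ x=−104/133=-0.7820; min R=1−1/(4·133/104)=0.8045>−1
Confirm numerically:
  x=-0.635: |R|=0.88066 <1
  x=-0.615: |R|=0.86869 <1
  x=-0.554: |R|=0.83850 <1
  x=-0.518: |R|=0.82515 <1
  x=-1.128: |R|=1.49918 >1
  x=-0.863: |R|=1.08944 >1
  x=-0.851: |R|=1.07514 >1
Interval (-0.7820, 0).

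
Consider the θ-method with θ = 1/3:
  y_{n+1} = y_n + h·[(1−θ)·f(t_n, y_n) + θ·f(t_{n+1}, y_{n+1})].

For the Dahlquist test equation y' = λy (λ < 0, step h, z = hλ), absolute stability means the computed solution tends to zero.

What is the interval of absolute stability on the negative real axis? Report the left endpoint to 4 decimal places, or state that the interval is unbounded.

(-6.0000, 0).

On y'=λy, z=hλ:
  y_{n+1} = y_n + z·[2/3·y_n + 1/3·y_{n+1}] ⇒ (1 − 1/3z)y_{n+1} = (1 + 2/3z)y_n
  so R(z) = (1 + 2/3z)/(1 − 1/3z).

Find x<0 with |R(x)|<1.
x=-0.58: |R|=0.5140
R=−1: 1+2/3x = −1+1/3x ⇒ -1/3x=2 ⇒ x=2/(-1/3)=-6.0000
Confirm numerically:
  x=-5.685: |R|=0.96373 <1
  x=-5.485: |R|=0.93930 <1
  x=-5.344: |R|=0.92138 <1
  x=-4.290: |R|=0.76543 <1
  x=-6.352: |R|=1.03764 >1
  x=-6.103: |R|=1.01131 >1
  x=-6.098: |R|=1.01077 >1
Stable set (-6.0000, 0).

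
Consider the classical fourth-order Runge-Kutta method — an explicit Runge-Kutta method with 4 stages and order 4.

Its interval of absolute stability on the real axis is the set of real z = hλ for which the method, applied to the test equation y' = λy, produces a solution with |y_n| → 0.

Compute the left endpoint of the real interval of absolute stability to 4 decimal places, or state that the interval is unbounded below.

Set f=λy, z=hλ:
  order 4, 4-stage ⇒ R(z)=1+z+z^2/2+z^3/6+z^4/24
  (e.g. R(-1.18)=0.32314, |R|=0.32314)

Solve |R(x)|<1 on ℝ⁻.
x=-1.18: |R|=0.3231
|R(-3.08)|=1.5432 |R(-1.21)|=0.3161 |R(-0.85)|=0.4306
Bisect:
  x_lo=-3.5987 |R|=3.0972  x_hi=-0.3070 |R|=0.7357
  mid=-1.95285 |R|=0.31871 →hi
  mid=-2.77576 |R|=0.98572 →hi
  mid=-3.18721 |R|=1.79547 →lo
  mid=-2.98148 |R|=1.33840 →lo
  mid=-2.87862 |R|=1.15007 →lo
  mid=-2.82719 |R|=1.06502 →lo
  mid=-2.80147 |R|=1.02467 →lo
  mid=-2.78862 |R|=1.00502 →lo
  mid=-2.78219 |R|=0.99533 →hi
  ...
  [-2.78540,-2.78520] ⇒ x*=-2.7853
Interval (-2.7853, 0).

left endpoint -2.7853.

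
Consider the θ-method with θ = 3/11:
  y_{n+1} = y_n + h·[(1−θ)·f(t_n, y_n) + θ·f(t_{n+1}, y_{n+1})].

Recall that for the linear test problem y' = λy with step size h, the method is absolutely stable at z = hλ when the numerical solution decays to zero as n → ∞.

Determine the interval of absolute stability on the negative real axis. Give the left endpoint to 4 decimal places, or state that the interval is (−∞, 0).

Test eqn y'=λy, z=hλ:
  y_{n+1} = y_n + z·[8/11·y_n + 3/11·y_{n+1}] ⇒ (1 − 3/11z)y_{n+1} = (1 + 8/11z)y_n
  R(z) = (1 + 8/11z)/(1 − 3/11z).

Need |R(x)|<1, x<0.
x=-0.75: |R|=0.3774
R=−1: 1+8/11x = −1+3/11x ⇒ -5/11x=2 ⇒ x=2/(-5/11)=-4.4000
Confirm numerically:
  x=-4.162: |R|=0.94933 <1
  x=-2.725: |R|=0.56323 <1
  x=-2.558: |R|=0.50680 <1
  x=-1.876: |R|=0.24104 <1
  x=-4.998: |R|=1.11503 >1
  x=-4.890: |R|=1.09544 >1
  x=-4.459: |R|=1.01210 >1
So |R|<1 on (-4.4000, 0).

(-4.4000, 0).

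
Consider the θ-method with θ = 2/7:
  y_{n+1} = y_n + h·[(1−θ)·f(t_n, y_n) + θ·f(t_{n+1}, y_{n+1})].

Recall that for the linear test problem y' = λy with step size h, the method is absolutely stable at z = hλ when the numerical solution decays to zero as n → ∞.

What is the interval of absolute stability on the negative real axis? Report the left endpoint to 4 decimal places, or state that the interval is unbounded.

(-4.6667, 0).

Set f=λy, z=hλ:
  y_{n+1} = y_n + z·[5/7·y_n + 2/7·y_{n+1}] ⇒ (1 − 2/7z)y_{n+1} = (1 + 5/7z)y_n
  Hence R(z) = (1 + 5/7z)/(1 − 2/7z).

Find x<0 with |R(x)|<1.
x=-0.44: |R|=0.6091
R=−1: 1+5/7x = −1+2/7x ⇒ -3/7x=2 ⇒ x=2/(-3/7)=-4.6667
Confirm numerically:
  x=-4.604: |R|=0.98840 <1
  x=-3.499: |R|=0.74975 <1
  x=-3.454: |R|=0.73842 <1
  x=-1.994: |R|=0.27029 <1
  x=-5.144: |R|=1.08283 >1
  x=-5.056: |R|=1.06826 >1
  x=-4.976: |R|=1.05474 >1
Stable set (-4.6667, 0).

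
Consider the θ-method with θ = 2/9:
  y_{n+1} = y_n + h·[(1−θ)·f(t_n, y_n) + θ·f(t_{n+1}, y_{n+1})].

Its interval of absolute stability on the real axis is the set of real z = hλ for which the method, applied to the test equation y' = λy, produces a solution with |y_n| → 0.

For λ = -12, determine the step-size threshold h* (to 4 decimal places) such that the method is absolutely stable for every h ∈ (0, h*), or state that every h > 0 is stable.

(-3.6000,0); λ=-12 ⇒ h* = (18/5)/12 = 0.3000.

Test eqn y'=λy, z=hλ:
  y_{n+1} = y_n + z·[7/9·y_n + 2/9·y_{n+1}] ⇒ (1 − 2/9z)y_{n+1} = (1 + 7/9z)y_n
  ⇒ R(z) = (1 + 7/9z)/(1 − 2/9z).

Need |R(x)|<1, x<0.
x=-0.67: |R|=0.4168
R=−1: 1+7/9x = −1+2/9x ⇒ -5/9x=2 ⇒ x=2/(-5/9)=-3.6000
Confirm numerically:
  x=-3.332: |R|=0.91445 <1
  x=-3.303: |R|=0.90484 <1
  x=-2.728: |R|=0.69840 <1
  x=-2.502: |R|=0.60797 <1
  x=-4.108: |R|=1.14754 >1
  x=-3.793: |R|=1.05818 >1
  x=-3.642: |R|=1.01290 >1
Interval (-3.6000, 0).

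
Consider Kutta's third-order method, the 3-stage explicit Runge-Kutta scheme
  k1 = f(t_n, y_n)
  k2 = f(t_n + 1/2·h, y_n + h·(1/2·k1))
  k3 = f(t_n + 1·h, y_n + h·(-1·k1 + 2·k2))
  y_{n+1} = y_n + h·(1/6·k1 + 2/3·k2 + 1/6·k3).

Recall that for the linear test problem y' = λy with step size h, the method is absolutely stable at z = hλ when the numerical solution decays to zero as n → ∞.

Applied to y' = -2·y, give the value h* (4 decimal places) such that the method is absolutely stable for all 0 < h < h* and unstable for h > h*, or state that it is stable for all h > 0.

(-2.5127,0); λ=-2 ⇒ h* = 1.2564.

On y'=λy, z=hλ:
  order 3, 3-stage ⇒ R(z)=1+z+z^2/2+z^3/6
  (e.g. R(-1.41)=0.11685, |R|=0.11685)

Boundary: |R(x)|=1, x<0.
x=-1.41: |R|=0.1168
|R(-2.48)|=0.9470 |R(-1.43)|=0.1051 |R(-1.15)|=0.2578
Bisect:
  x_lo=-3.3248 |R|=2.9234  x_hi=-0.1376 |R|=0.8714
  mid=-1.73123 |R|=0.09745 →hi
  mid=-2.52804 |R|=1.02532 →lo
  mid=-2.12964 |R|=0.47173 →hi
  mid=-2.32884 |R|=0.72216 →hi
  mid=-2.42844 |R|=0.86666 →hi
  mid=-2.47824 |R|=0.94416 →hi
  mid=-2.50314 |R|=0.98428 →hi
  mid=-2.51559 |R|=1.00468 →lo
  mid=-2.50936 |R|=0.99445 →hi
  ...
  [-2.51287,-2.51267] ⇒ x*=-2.5127
Stable set (-2.5127, 0).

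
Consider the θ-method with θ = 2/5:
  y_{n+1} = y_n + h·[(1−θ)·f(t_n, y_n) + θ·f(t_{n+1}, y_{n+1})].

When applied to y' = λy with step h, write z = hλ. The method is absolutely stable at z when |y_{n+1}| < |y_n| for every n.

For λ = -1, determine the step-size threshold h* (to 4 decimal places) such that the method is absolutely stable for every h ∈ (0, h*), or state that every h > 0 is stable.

(-10.0000,0); λ=-1 ⇒ h* = (10)/1 = 10.0000.

On y'=λy, z=hλ:
  y_{n+1} = y_n + z·[3/5·y_n + 2/5·y_{n+1}] ⇒ (1 − 2/5z)y_{n+1} = (1 + 3/5z)y_n
  R(z) = (1 + 3/5z)/(1 − 2/5z).

Solve |R(x)|<1 on ℝ⁻.
x=-1.13: |R|=0.2218
R=−1: 1+3/5x = −1+2/5x ⇒ -1/5x=2 ⇒ x=2/(-1/5)=-10.0000
Confirm numerically:
  x=-8.305: |R|=0.92156 <1
  x=-7.416: |R|=0.86971 <1
  x=-7.388: |R|=0.86792 <1
  x=-10.233: |R|=1.00915 >1
  x=-10.050: |R|=1.00199 >1
So |R|<1 on (-10.0000, 0).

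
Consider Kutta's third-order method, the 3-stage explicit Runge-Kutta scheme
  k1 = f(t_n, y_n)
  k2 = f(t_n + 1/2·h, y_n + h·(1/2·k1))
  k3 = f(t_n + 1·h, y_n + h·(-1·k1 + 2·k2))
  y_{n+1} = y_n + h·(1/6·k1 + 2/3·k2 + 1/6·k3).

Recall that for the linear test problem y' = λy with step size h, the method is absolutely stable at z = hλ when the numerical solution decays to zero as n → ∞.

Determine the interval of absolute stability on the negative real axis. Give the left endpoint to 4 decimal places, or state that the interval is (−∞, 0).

With y'=λy (z=hλ):
  order 3, 3-stage ⇒ R(z)=1+z+z^2/2+z^3/6
  (e.g. R(-1.61)=-0.00950, |R|=0.00950)

Boundary: |R(x)|=1, x<0.
x=-1.61: |R|=0.0095
|R(-1.83)|=0.1770 |R(-1.68)|=0.0591 |R(-0.67)|=0.5043
Bisect:
  x_lo=-3.1673 |R|=2.4470  x_hi=-0.3400 |R|=0.7113
  mid=-1.75363 |R|=0.11482 →hi
  mid=-2.46047 |R|=0.91609 →hi
  mid=-2.81388 |R|=1.56827 →lo
  mid=-2.63718 |R|=1.21662 →lo
  mid=-2.54882 |R|=1.06031 →lo
  mid=-2.50464 |R|=0.98673 →hi
  mid=-2.52673 |R|=1.02315 →lo
  mid=-2.51569 |R|=1.00485 →lo
  mid=-2.51017 |R|=0.99576 →hi
  ...
  [-2.51275,-2.51258] ⇒ x*=-2.5127
So |R|<1 on (-2.5127, 0).

z∈(-2.5127,0).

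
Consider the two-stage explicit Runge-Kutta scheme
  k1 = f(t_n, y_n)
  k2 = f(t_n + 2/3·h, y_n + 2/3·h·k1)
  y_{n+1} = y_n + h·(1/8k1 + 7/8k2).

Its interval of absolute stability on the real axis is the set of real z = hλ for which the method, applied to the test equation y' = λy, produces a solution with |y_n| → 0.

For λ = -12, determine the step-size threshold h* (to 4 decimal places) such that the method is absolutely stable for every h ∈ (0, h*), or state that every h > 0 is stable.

Set f=λy, z=hλ:
  k1=λy_n ⇒ h·k1=z·y_n;  k2=λ(1+2/3z)y_n ⇒ h·k2=z(1+2/3z)y_n
  y_{n+1}/y_n = 1 + 1/8z + 7/8z(1+2/3z) = 1 + z + 7/12z²
  so R(z) = 1 + z + 7/12z².

Solve |R(x)|<1 on ℝ⁻.
x=-0.95: |R|=0.5765
R=1: x+7/12x²=0 ⇒ x=−12/7=-1.7143; min R=1−1/(4·7/12)=0.5714>−1
Confirm numerically:
  x=-1.125: |R|=0.61328 <1
  x=-1.124: |R|=0.61297 <1
  x=-0.941: |R|=0.57553 <1
  x=-2.037: |R|=1.38347 >1
  x=-1.964: |R|=1.28609 >1
  x=-1.849: |R|=1.14530 >1
So |R|<1 on (-1.7143, 0).

(-1.7143,0); λ=-12 ⇒ h* = (12/7)/12 = 0.1429.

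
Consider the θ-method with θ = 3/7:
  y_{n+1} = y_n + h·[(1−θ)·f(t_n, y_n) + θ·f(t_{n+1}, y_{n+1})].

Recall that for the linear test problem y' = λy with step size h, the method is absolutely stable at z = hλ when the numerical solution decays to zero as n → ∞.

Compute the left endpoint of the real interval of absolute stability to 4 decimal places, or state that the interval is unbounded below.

Test eqn y'=λy, z=hλ:
  y_{n+1} = y_n + z·[4/7·y_n + 3/7·y_{n+1}] ⇒ (1 − 3/7z)y_{n+1} = (1 + 4/7z)y_n
  R(z) = (1 + 4/7z)/(1 − 3/7z).

Need |R(x)|<1, x<0.
x=-0.6: |R|=0.5227
R=−1: 1+4/7x = −1+3/7x ⇒ -1/7x=2 ⇒ x=2/(-1/7)=-14.0000
Confirm numerically:
  x=-9.243: |R|=0.86303 <1
  x=-7.015: |R|=0.75094 <1
  x=-5.733: |R|=0.65837 <1
  x=-14.352: |R|=1.00703 >1
  x=-14.237: |R|=1.00477 >1
Interval (-14.0000, 0).

z* = -14.0000.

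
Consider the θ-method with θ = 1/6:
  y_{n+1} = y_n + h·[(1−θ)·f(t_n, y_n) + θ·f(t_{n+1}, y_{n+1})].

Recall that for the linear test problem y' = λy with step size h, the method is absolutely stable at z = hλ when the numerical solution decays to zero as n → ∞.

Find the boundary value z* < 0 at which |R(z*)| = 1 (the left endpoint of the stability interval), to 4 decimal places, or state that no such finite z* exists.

Set f=λy, z=hλ:
  y_{n+1} = y_n + z·[5/6·y_n + 1/6·y_{n+1}] ⇒ (1 − 1/6z)y_{n+1} = (1 + 5/6z)y_n
  ⇒ R(z) = (1 + 5/6z)/(1 − 1/6z).

Boundary: |R(x)|=1, x<0.
x=-0.32: |R|=0.6962
R=−1: 1+5/6x = −1+1/6x ⇒ -2/3x=2 ⇒ x=2/(-2/3)=-3.0000
Confirm numerically:
  x=-2.824: |R|=0.92022 <1
  x=-2.663: |R|=0.84440 <1
  x=-2.087: |R|=0.54841 <1
  x=-1.593: |R|=0.25879 <1
  x=-3.499: |R|=1.21013 >1
  x=-3.237: |R|=1.10263 >1
Interval (-3.0000, 0).

z* = -3.0000.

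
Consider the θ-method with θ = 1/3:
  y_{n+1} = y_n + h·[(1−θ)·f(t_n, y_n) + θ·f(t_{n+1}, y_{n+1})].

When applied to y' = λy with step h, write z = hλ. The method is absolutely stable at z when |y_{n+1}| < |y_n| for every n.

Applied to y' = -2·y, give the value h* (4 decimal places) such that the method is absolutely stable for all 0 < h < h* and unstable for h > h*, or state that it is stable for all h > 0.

Test eqn y'=λy, z=hλ:
  y_{n+1} = y_n + z·[2/3·y_n + 1/3·y_{n+1}] ⇒ (1 − 1/3z)y_{n+1} = (1 + 2/3z)y_n
  R(z) = (1 + 2/3z)/(1 − 1/3z).

Find x<0 with |R(x)|<1.
x=-0.42: |R|=0.6316
R=−1: 1+2/3x = −1+1/3x ⇒ -1/3x=2 ⇒ x=2/(-1/3)=-6.0000
Confirm numerically:
  x=-5.962: |R|=0.99576 <1
  x=-4.159: |R|=0.74284 <1
  x=-3.993: |R|=0.71300 <1
  x=-6.420: |R|=1.04459 >1
  x=-6.340: |R|=1.03640 >1
  x=-6.267: |R|=1.02881 >1
So |R|<1 on (-6.0000, 0).

(-6.0000,0); λ=-2 ⇒ h* = (6)/2 = 3.0000.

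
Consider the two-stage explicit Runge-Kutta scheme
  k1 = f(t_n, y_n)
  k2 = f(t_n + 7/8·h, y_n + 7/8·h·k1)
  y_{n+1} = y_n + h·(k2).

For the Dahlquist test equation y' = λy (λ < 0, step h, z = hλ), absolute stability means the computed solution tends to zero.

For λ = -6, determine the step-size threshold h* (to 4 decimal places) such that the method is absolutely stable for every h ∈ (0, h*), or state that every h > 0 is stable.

(-1.1429,0); λ=-6 ⇒ h* = (8/7)/6 = 0.1905.

Set f=λy, z=hλ:
  k1=λy_n ⇒ h·k1=z·y_n;  k2=λ(1+7/8z)y_n ⇒ h·k2=z(1+7/8z)y_n
  y_{n+1}/y_n = 1 + z(1+7/8z) = 1 + z + 7/8z²
  ⇒ R(z) = 1 + z + 7/8z².

Need |R(x)|<1, x<0.
x=-0.77: |R|=0.7488
R=1: x+7/8x²=0 ⇒ x=−8/7=-1.1429; min R=1−1/(4·7/8)=0.7143>−1
Confirm numerically:
  x=-1.092: |R|=0.95141 <1
  x=-0.734: |R|=0.73741 <1
  x=-0.635: |R|=0.71782 <1
  x=-0.508: |R|=0.71781 <1
  x=-1.341: |R|=1.23250 >1
  x=-1.257: |R|=1.12554 >1
Interval (-1.1429, 0).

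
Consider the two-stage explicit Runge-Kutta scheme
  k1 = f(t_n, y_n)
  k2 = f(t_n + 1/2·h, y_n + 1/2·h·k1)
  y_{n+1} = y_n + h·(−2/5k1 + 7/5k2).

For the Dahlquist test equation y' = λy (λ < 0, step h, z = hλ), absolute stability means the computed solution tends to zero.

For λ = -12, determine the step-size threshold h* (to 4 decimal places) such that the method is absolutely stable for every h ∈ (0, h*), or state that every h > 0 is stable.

With y'=λy (z=hλ):
  k1=λy_n ⇒ h·k1=z·y_n;  k2=λ(1+1/2z)y_n ⇒ h·k2=z(1+1/2z)y_n
  y_{n+1}/y_n = 1 − 2/5z + 7/5z(1+1/2z) = 1 + z + 7/10z²
  so R(z) = 1 + z + 7/10z².

Solve |R(x)|<1 on ℝ⁻.
x=-1.66: |R|=1.2689
R=1: x+7/10x²=0 ⇒ x=−10/7=-1.4286; min R=1−1/(4·7/10)=0.6429>−1
Confirm numerically:
  x=-1.384: |R|=0.95682 <1
  x=-1.309: |R|=0.89044 <1
  x=-1.257: |R|=0.84903 <1
  x=-0.942: |R|=0.67915 <1
  x=-1.885: |R|=1.60226 >1
  x=-1.865: |R|=1.56976 >1
  x=-1.723: |R|=1.35511 >1
So |R|<1 on (-1.4286, 0).

(-1.4286,0); λ=-12 ⇒ h* = (10/7)/12 = 0.1190.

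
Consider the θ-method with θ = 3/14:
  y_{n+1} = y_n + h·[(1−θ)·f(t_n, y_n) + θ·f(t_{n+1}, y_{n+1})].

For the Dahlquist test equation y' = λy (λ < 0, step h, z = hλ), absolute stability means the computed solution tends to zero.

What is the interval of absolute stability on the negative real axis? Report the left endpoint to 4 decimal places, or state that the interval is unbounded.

z∈(-3.5000,0).

Set f=λy, z=hλ:
  y_{n+1} = y_n + z·[11/14·y_n + 3/14·y_{n+1}] ⇒ (1 − 3/14z)y_{n+1} = (1 + 11/14z)y_n
  R(z) = (1 + 11/14z)/(1 − 3/14z).

Solve |R(x)|<1 on ℝ⁻.
x=-1.43: |R|=0.0946
R=−1: 1+11/14x = −1+3/14x ⇒ -4/7x=2 ⇒ x=2/(-4/7)=-3.5000
Confirm numerically:
  x=-2.310: |R|=0.54515 <1
  x=-2.025: |R|=0.41220 <1
  x=-1.579: |R|=0.17980 <1
  x=-4.031: |R|=1.16280 >1
  x=-3.974: |R|=1.14629 >1
  x=-3.682: |R|=1.05813 >1
So |R|<1 on (-3.5000, 0).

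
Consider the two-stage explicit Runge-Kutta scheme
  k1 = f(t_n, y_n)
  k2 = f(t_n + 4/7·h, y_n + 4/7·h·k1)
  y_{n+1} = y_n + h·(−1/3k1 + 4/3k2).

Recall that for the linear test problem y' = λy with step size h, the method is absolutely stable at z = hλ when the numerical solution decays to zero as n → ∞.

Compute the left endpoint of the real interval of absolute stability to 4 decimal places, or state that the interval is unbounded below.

With y'=λy (z=hλ):
  k1=λy_n ⇒ h·k1=z·y_n;  k2=λ(1+4/7z)y_n ⇒ h·k2=z(1+4/7z)y_n
  y_{n+1}/y_n = 1 − 1/3z + 4/3z(1+4/7z) = 1 + z + 16/21z²
  so R(z) = 1 + z + 16/21z².

Find x<0 with |R(x)|<1.
x=-0.4: |R|=0.7219
R=1: x+16/21x²=0 ⇒ x=−21/16=-1.3125; min R=1−1/(4·16/21)=0.6719>−1
Confirm numerically:
  x=-1.271: |R|=0.95981 <1
  x=-1.059: |R|=0.79546 <1
  x=-1.053: |R|=0.79181 <1
  x=-0.958: |R|=0.74125 <1
  x=-1.896: |R|=1.84291 >1
  x=-1.375: |R|=1.06548 >1
Interval (-1.3125, 0).

z* = -1.3125.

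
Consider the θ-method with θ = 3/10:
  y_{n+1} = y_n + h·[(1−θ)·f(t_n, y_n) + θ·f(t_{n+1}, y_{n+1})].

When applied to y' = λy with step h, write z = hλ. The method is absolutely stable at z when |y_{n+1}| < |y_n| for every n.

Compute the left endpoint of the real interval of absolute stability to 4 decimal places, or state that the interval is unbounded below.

left endpoint -5.0000.

On y'=λy, z=hλ:
  y_{n+1} = y_n + z·[7/10·y_n + 3/10·y_{n+1}] ⇒ (1 − 3/10z)y_{n+1} = (1 + 7/10z)y_n
  so R(z) = (1 + 7/10z)/(1 − 3/10z).

Find x<0 with |R(x)|<1.
x=-1.74: |R|=0.1432
R=−1: 1+7/10x = −1+3/10x ⇒ -2/5x=2 ⇒ x=2/(-2/5)=-5.0000
Confirm numerically:
  x=-4.853: |R|=0.97606 <1
  x=-2.265: |R|=0.34862 <1
  x=-2.050: |R|=0.26935 <1
  x=-5.528: |R|=1.07945 >1
  x=-5.316: |R|=1.04871 >1
  x=-5.300: |R|=1.04633 >1
Stable set (-5.0000, 0).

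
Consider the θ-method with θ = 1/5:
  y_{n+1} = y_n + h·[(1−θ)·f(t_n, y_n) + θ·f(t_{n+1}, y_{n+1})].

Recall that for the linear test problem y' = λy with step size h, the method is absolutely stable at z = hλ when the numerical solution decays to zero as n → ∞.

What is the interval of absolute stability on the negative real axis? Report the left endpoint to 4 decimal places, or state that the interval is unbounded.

(-3.3333, 0).

With y'=λy (z=hλ):
  y_{n+1} = y_n + z·[4/5·y_n + 1/5·y_{n+1}] ⇒ (1 − 1/5z)y_{n+1} = (1 + 4/5z)y_n
  R(z) = (1 + 4/5z)/(1 − 1/5z).

Solve |R(x)|<1 on ℝ⁻.
x=-1.38: |R|=0.0815
R=−1: 1+4/5x = −1+1/5x ⇒ -3/5x=2 ⇒ x=2/(-3/5)=-3.3333
Confirm numerically:
  x=-2.820: |R|=0.80307 <1
  x=-2.174: |R|=0.51519 <1
  x=-1.592: |R|=0.20752 <1
  x=-1.566: |R|=0.19251 <1
  x=-3.743: |R|=1.14057 >1
  x=-3.616: |R|=1.09842 >1
  x=-3.418: |R|=1.03017 >1
So |R|<1 on (-3.3333, 0).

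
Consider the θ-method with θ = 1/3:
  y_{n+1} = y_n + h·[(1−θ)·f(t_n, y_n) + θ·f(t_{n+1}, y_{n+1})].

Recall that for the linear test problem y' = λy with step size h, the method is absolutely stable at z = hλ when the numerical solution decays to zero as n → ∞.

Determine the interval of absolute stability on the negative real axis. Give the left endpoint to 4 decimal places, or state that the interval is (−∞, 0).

Test eqn y'=λy, z=hλ:
  y_{n+1} = y_n + z·[2/3·y_n + 1/3·y_{n+1}] ⇒ (1 − 1/3z)y_{n+1} = (1 + 2/3z)y_n
  so R(z) = (1 + 2/3z)/(1 − 1/3z).

Boundary: |R(x)|=1, x<0.
x=-0.78: |R|=0.3810
R=−1: 1+2/3x = −1+1/3x ⇒ -1/3x=2 ⇒ x=2/(-1/3)=-6.0000
Confirm numerically:
  x=-3.969: |R|=0.70857 <1
  x=-3.423: |R|=0.59879 <1
  x=-3.068: |R|=0.51681 <1
  x=-2.508: |R|=0.36601 <1
  x=-6.488: |R|=1.05143 >1
  x=-6.415: |R|=1.04408 >1
  x=-6.036: |R|=1.00398 >1
Stable set (-6.0000, 0).

(-6.0000, 0).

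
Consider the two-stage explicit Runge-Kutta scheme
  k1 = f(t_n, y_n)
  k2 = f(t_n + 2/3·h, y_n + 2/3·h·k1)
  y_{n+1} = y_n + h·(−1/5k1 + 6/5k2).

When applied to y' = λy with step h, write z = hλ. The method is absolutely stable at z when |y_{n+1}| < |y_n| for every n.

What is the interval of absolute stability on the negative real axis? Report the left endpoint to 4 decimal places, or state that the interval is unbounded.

z∈(-1.2500,0).

With y'=λy (z=hλ):
  k1=λy_n ⇒ h·k1=z·y_n;  k2=λ(1+2/3z)y_n ⇒ h·k2=z(1+2/3z)y_n
  y_{n+1}/y_n = 1 − 1/5z + 6/5z(1+2/3z) = 1 + z + 4/5z²
  ⇒ R(z) = 1 + z + 4/5z².

Find x<0 with |R(x)|<1.
x=-1.31: |R|=1.0629
R=1: x+4/5x²=0 ⇒ x=−5/4=-1.2500; min R=1−1/(4·4/5)=0.6875>−1
Confirm numerically:
  x=-0.711: |R|=0.69342 <1
  x=-0.650: |R|=0.68800 <1
  x=-0.570: |R|=0.68992 <1
  x=-0.522: |R|=0.69599 <1
  x=-1.609: |R|=1.46210 >1
  x=-1.382: |R|=1.14594 >1
Interval (-1.2500, 0).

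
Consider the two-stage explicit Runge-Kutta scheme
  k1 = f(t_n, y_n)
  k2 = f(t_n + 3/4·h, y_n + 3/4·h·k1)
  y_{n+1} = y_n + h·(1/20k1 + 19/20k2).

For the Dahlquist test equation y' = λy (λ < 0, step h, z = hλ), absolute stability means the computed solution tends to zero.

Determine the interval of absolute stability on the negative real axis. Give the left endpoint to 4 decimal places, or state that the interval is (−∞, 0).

Test eqn y'=λy, z=hλ:
  k1=λy_n ⇒ h·k1=z·y_n;  k2=λ(1+3/4z)y_n ⇒ h·k2=z(1+3/4z)y_n
  y_{n+1}/y_n = 1 + 1/20z + 19/20z(1+3/4z) = 1 + z + 57/80z²
  R(z) = 1 + z + 57/80z².

Solve |R(x)|<1 on ℝ⁻.
x=-1.05: |R|=0.7355
R=1: x+57/80x²=0 ⇒ x=−80/57=-1.4035; min R=1−1/(4·57/80)=0.6491>−1
Confirm numerically:
  x=-1.278: |R|=0.88571 <1
  x=-0.858: |R|=0.66652 <1
  x=-0.644: |R|=0.65150 <1
  x=-1.861: |R|=1.60662 >1
  x=-1.744: |R|=1.42309 >1
  x=-1.574: |R|=1.19120 >1
Stable set (-1.4035, 0).

(-1.4035, 0).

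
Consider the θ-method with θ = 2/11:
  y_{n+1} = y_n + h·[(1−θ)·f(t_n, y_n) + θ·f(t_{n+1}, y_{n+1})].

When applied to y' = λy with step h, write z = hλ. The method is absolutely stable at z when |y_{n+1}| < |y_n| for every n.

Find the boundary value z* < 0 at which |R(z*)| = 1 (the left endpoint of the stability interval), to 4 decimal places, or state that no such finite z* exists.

Set f=λy, z=hλ:
  y_{n+1} = y_n + z·[9/11·y_n + 2/11·y_{n+1}] ⇒ (1 − 2/11z)y_{n+1} = (1 + 9/11z)y_n
  so R(z) = (1 + 9/11z)/(1 − 2/11z).

Need |R(x)|<1, x<0.
x=-0.77: |R|=0.3246
R=−1: 1+9/11x = −1+2/11x ⇒ -7/11x=2 ⇒ x=2/(-7/11)=-3.1429
Confirm numerically:
  x=-3.024: |R|=0.95120 <1
  x=-2.563: |R|=0.74829 <1
  x=-2.244: |R|=0.59375 <1
  x=-3.496: |R|=1.13739 >1
  x=-3.478: |R|=1.13065 >1
  x=-3.262: |R|=1.04759 >1
Stable set (-3.1429, 0).

z* = -3.1429.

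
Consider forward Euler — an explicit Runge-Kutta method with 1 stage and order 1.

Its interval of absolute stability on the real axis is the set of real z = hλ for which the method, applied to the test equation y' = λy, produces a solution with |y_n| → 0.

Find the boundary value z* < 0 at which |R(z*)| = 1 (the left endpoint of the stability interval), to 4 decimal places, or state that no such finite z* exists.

With y'=λy (z=hλ):
  order 1, 1-stage ⇒ R(z)=1+z
  (e.g. R(-0.36)=0.64000, |R|=0.64000)

Need |R(x)|<1, x<0.
x=-0.36: |R|=0.6400
|R(-1.75)|=0.7500 |R(-1.53)|=0.5300 |R(-1.15)|=0.1500
Bisect:
  x_lo=-2.5202 |R|=1.5202  x_hi=-0.3228 |R|=0.6772
  mid=-1.42147 |R|=0.42147 →hi
  mid=-1.97083 |R|=0.97083 →hi
  mid=-2.24551 |R|=1.24551 →lo
  mid=-2.10817 |R|=1.10817 →lo
  mid=-2.03950 |R|=1.03950 →lo
  mid=-2.00517 |R|=1.00517 →lo
  mid=-1.98800 |R|=0.98800 →hi
  ...
  [-2.00007,-1.99994] ⇒ x*=-2.0000
Interval (-2.0000, 0).

left endpoint -2.0000.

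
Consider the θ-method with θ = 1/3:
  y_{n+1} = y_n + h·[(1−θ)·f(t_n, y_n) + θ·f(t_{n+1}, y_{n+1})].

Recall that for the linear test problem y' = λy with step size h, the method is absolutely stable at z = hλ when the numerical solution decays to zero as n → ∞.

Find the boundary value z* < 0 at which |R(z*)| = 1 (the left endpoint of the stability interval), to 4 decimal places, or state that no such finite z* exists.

left endpoint -6.0000.

On y'=λy, z=hλ:
  y_{n+1} = y_n + z·[2/3·y_n + 1/3·y_{n+1}] ⇒ (1 − 1/3z)y_{n+1} = (1 + 2/3z)y_n
  R(z) = (1 + 2/3z)/(1 − 1/3z).

Solve |R(x)|<1 on ℝ⁻.
x=-0.84: |R|=0.3437
R=−1: 1+2/3x = −1+1/3x ⇒ -1/3x=2 ⇒ x=2/(-1/3)=-6.0000
Confirm numerically:
  x=-5.363: |R|=0.92383 <1
  x=-3.634: |R|=0.64335 <1
  x=-3.509: |R|=0.61730 <1
  x=-6.427: |R|=1.04530 >1
  x=-6.278: |R|=1.02996 >1
  x=-6.027: |R|=1.00299 >1
So |R|<1 on (-6.0000, 0).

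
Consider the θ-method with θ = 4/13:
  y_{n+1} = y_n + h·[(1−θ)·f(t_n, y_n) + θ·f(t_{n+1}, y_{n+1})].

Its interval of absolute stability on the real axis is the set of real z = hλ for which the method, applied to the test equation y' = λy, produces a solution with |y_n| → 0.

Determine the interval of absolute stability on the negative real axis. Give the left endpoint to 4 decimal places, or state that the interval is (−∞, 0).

Set f=λy, z=hλ:
  y_{n+1} = y_n + z·[9/13·y_n + 4/13·y_{n+1}] ⇒ (1 − 4/13z)y_{n+1} = (1 + 9/13z)y_n
  ⇒ R(z) = (1 + 9/13z)/(1 − 4/13z).

Need |R(x)|<1, x<0.
x=-0.72: |R|=0.4106
R=−1: 1+9/13x = −1+4/13x ⇒ -5/13x=2 ⇒ x=2/(-5/13)=-5.2000
Confirm numerically:
  x=-5.105: |R|=0.98579 <1
  x=-3.958: |R|=0.78461 <1
  x=-3.136: |R|=0.59599 <1
  x=-2.263: |R|=0.33407 <1
  x=-5.482: |R|=1.04037 >1
  x=-5.464: |R|=1.03787 >1
  x=-5.230: |R|=1.00442 >1
Interval (-5.2000, 0).

(-5.2000, 0).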